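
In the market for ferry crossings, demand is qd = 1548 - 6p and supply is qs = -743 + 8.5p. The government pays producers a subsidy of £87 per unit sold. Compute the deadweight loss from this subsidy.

Deadweight loss = £13311

Pre-subsidy: 1548 - 6p = -743 + 8.5p gives p* = 158, q* = 600.
With the subsidy, sellers receive ps = pb + 87 for each unit, where pb is the price buyers pay.
Supply in terms of pb becomes qs = -743 + 8.5(pb + 87) = -3.5 + 8.5pb. Setting this equal to demand: 1548 - 6pb = -3.5 + 8.5pb, so pb = 107.
Sellers receive ps = 107 + 87 = 194; q' = 1548 − 6·107 = 906.
The subsidy expands output by 906 − 600 = 306 past the efficient level; on those units the gap between marginal cost and willingness to pay runs from 0 up to 87.
DWL = ½ × 87 × 306 = 13311.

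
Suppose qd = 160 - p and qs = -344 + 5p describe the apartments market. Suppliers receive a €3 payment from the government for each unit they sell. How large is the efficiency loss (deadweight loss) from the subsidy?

Pre-subsidy: 160 - p = -344 + 5p gives p* = 84, q* = 76.
With the subsidy, sellers receive ps = pb + 3 for each unit, where pb is the price buyers pay.
Supply in terms of pb becomes qs = -344 + 5(pb + 3) = -329 + 5pb. Setting this equal to demand: 160 - pb = -329 + 5pb, so pb = 81.5.
Sellers receive ps = 81.5 + 3 = 84.5; q' = 160 − 1·81.5 = 78.5.
The subsidy expands output by 78.5 − 76 = 2.5 past the efficient level; on those units the gap between marginal cost and willingness to pay runs from 0 up to 3.
DWL = ½ × 3 × 2.5 = 3.75.

Deadweight loss = €3.75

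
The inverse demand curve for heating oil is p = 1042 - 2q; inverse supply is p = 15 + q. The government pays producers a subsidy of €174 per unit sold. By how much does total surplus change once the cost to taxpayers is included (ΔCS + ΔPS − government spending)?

Pre-subsidy: 1042 - 2q = 15 + q gives q* = 1027/3 and p* = 1072/3.
With the subsidy, sellers receive ps = pb + 174 for each unit, where pb is the price buyers pay.
On the curves, pb = 1042 - 2q and ps = 15 + q; the wedge ps − pb = 174 gives 15 + q − (1042 - 2q) = 174, so q' = 1201/3.
Then pb = 1042 − 2·(1201/3) = 724/3 and ps = 15 + 1·(1201/3) = 1246/3.
ΔCS = ½(1027/3 + 1201/3)(1072/3 − 724/3) = 129224/3; ΔPS = ½(1027/3 + 1201/3)(1246/3 − 1072/3) = 64612/3.
Government spending = 174 × 1201/3 = 69658.
Net change = 129224/3 + 64612/3 − 69658 = -5046. The loss equals the DWL triangle ½·174·58.

Net change in total surplus = -€5046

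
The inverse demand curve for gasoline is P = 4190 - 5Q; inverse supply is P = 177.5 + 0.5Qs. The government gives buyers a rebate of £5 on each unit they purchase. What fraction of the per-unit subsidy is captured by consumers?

Consumer share = 10/11

Pre-subsidy: 4190 - 5Q = 177.5 + 0.5Q gives Q* = 8025/11 and P* = 5965/11.
With the rebate, buyers effectively pay Pb = Ps − 5, where Ps is the price sellers receive.
On the curves, Pb = 4190 - 5Q and Ps = 177.5 + 0.5Q; the wedge Ps − Pb = 5 gives 177.5 + 0.5Q − (4190 - 5Q) = 5, so Q' = 8035/11.
Then Pb = 4190 − 5·(8035/11) = 5915/11 and Ps = 177.5 + 0.5·(8035/11) = 5970/11.
Buyers' price falls by P* − Pb = 5965/11 − 5915/11 = 50/11; sellers' price rises by Ps − P* = 5970/11 − 5965/11 = 5/11.
So consumers capture (50/11)/5 = 10/11 of each unit of subsidy.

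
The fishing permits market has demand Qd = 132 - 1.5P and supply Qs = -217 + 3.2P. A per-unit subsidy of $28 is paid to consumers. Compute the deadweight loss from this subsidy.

Deadweight loss = 18816/47

Pre-subsidy: 132 - 1.5P = -217 + 3.2P gives P* = 3490/47, Q* = 969/47.
With the rebate, buyers effectively pay Pb = Ps − 28, where Ps is the price sellers receive.
Demand in terms of Ps becomes Qd = 132 − 1.5(Ps − 28) = 174 - 1.5Ps. Setting this equal to supply: 174 - 1.5Ps = -217 + 3.2Ps, so Ps = 3910/47.
Buyers pay Pb = 3910/47 − 28 = 2594/47; Q' = -217 + 3.2·(3910/47) = 2313/47.
The subsidy expands output by 2313/47 − 969/47 = 1344/47 past the efficient level; on those units the gap between marginal cost and willingness to pay runs from 0 up to 28.
DWL = ½ × 28 × 1344/47 = 18816/47.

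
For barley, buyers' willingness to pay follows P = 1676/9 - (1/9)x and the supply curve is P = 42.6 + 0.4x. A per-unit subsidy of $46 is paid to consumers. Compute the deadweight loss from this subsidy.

Pre-subsidy: 1676/9 - (1/9)x = 42.6 + 0.4x gives x* = 281 and P* = 155.
With the rebate, buyers effectively pay Pb = Ps − 46, where Ps is the price sellers receive.
On the curves, Pb = 1676/9 - (1/9)x and Ps = 42.6 + 0.4x; the wedge Ps − Pb = 46 gives 42.6 + 0.4x − (1676/9 - (1/9)x) = 46, so x' = 371.
Then Pb = 1676/9 − (1/9)·371 = 145 and Ps = 42.6 + 0.4·371 = 191.
The subsidy expands output by 371 − 281 = 90 past the efficient level; on those units the gap between marginal cost and willingness to pay runs from 0 up to 46.
DWL = ½ × 46 × 90 = 2070.

Deadweight loss = $2070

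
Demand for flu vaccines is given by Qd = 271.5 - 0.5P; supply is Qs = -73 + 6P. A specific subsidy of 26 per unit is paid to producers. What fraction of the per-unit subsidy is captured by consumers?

Pre-subsidy: 271.5 - 0.5P = -73 + 6P gives P* = 53, Q* = 245.
With the subsidy, sellers receive Ps = Pb + 26 for each unit, where Pb is the price buyers pay.
Supply in terms of Pb becomes Qs = -73 + 6(Pb + 26) = 83 + 6Pb. Setting this equal to demand: 271.5 - 0.5Pb = 83 + 6Pb, so Pb = 29.
Sellers receive Ps = 29 + 26 = 55; Q' = 271.5 − 0.5·29 = 257.
Buyers' price falls by P* − Pb = 53 − 29 = 24; sellers' price rises by Ps − P* = 55 − 53 = 2.
So consumers capture 24/26 = 12/13 of each unit of subsidy.

Consumer share = 12/13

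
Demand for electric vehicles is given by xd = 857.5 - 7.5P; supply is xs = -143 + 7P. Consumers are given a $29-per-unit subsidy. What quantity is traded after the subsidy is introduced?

Pre-subsidy: 857.5 - 7.5P = -143 + 7P gives P* = 69, x* = 340.
With the rebate, buyers effectively pay Pb = Ps − 29, where Ps is the price sellers receive.
Demand in terms of Ps becomes xd = 857.5 − 7.5(Ps − 29) = 1075 - 7.5Ps. Setting this equal to supply: 1075 - 7.5Ps = -143 + 7Ps, so Ps = 84.
Buyers pay Pb = 84 − 29 = 55; x' = -143 + 7·84 = 445.

x' = 445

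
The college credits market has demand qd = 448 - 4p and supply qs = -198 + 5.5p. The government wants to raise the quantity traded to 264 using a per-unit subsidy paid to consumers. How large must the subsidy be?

At q = 264, invert demand for the buyer price: pb = (448 − 264)/4 = 46; invert supply for the seller price: ps = (264 − (-198))/5.5 = 84.
The subsidy must fill the gap: s = ps − pb = 84 − 46 = 38.

Required subsidy s = 38 per unit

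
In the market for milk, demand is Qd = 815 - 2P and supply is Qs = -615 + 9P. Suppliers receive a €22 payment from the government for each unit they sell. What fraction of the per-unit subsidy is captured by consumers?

Pre-subsidy: 815 - 2P = -615 + 9P gives P* = 130, Q* = 555.
With the subsidy, sellers receive Ps = Pb + 22 for each unit, where Pb is the price buyers pay.
Supply in terms of Pb becomes Qs = -615 + 9(Pb + 22) = -417 + 9Pb. Setting this equal to demand: 815 - 2Pb = -417 + 9Pb, so Pb = 112.
Sellers receive Ps = 112 + 22 = 134; Q' = 815 − 2·112 = 591.
Buyers' price falls by P* − Pb = 130 − 112 = 18; sellers' price rises by Ps − P* = 134 − 130 = 4.
So consumers capture 18/22 = 9/11 of each unit of subsidy.

Consumer share = 9/11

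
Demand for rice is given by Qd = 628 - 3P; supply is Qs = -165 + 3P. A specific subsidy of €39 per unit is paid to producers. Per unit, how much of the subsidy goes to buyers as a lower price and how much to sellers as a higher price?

Pre-subsidy: 628 - 3P = -165 + 3P gives P* = 793/6, Q* = 231.5.
With the subsidy, sellers receive Ps = Pb + 39 for each unit, where Pb is the price buyers pay.
Supply in terms of Pb becomes Qs = -165 + 3(Pb + 39) = -48 + 3Pb. Setting this equal to demand: 628 - 3Pb = -48 + 3Pb, so Pb = 338/3.
Sellers receive Ps = 338/3 + 39 = 455/3; Q' = 628 − 3·(338/3) = 290.
Buyers' price falls by P* − Pb = 793/6 − 338/3 = 19.5; sellers' price rises by Ps − P* = 455/3 − 793/6 = 19.5.

Buyers gain €19.5 per unit; sellers gain €19.5 per unit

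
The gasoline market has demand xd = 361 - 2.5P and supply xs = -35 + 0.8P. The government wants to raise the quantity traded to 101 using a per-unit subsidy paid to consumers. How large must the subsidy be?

At x = 101, invert demand for the buyer price: Pb = (361 − 101)/2.5 = 104; invert supply for the seller price: Ps = (101 − (-35))/0.8 = 170.
The subsidy must fill the gap: s = Ps − Pb = 170 − 104 = 66.

Required subsidy s = 66 per unit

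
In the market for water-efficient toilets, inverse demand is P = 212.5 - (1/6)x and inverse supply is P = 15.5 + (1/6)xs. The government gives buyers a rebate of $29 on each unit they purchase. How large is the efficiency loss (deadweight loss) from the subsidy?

Pre-subsidy: 212.5 - (1/6)x = 15.5 + (1/6)x gives x* = 591 and P* = 114.
With the rebate, buyers effectively pay Pb = Ps − 29, where Ps is the price sellers receive.
On the curves, Pb = 212.5 - (1/6)x and Ps = 15.5 + (1/6)x; the wedge Ps − Pb = 29 gives 15.5 + (1/6)x − (212.5 - (1/6)x) = 29, so x' = 678.
Then Pb = 212.5 − (1/6)·678 = 99.5 and Ps = 15.5 + (1/6)·678 = 128.5.
The subsidy expands output by 678 − 591 = 87 past the efficient level; on those units the gap between marginal cost and willingness to pay runs from 0 up to 29.
DWL = ½ × 29 × 87 = 1261.5.

Deadweight loss = $1261.5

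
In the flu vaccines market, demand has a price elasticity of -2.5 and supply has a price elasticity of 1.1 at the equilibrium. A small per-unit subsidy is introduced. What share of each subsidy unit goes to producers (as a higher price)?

Producer share = 25/36

For a small subsidy around the equilibrium, the benefit split depends on the relative slopes, which at a point are proportional to the elasticities.
Buyer share = εs/(εs + |εd|) = 1.1/(1.1 + 2.5) = 11/36; seller share = |εd|/(εs + |εd|) = 25/36.
So producers capture 25/36 of the subsidy.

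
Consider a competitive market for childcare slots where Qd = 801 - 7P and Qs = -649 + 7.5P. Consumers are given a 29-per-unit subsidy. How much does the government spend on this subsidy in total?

Government cost = 5974

Pre-subsidy: 801 - 7P = -649 + 7.5P gives P* = 100, Q* = 101.
With the rebate, buyers effectively pay Pb = Ps − 29, where Ps is the price sellers receive.
Demand in terms of Ps becomes Qd = 801 − 7(Ps − 29) = 1004 - 7Ps. Setting this equal to supply: 1004 - 7Ps = -649 + 7.5Ps, so Ps = 114.
Buyers pay Pb = 114 − 29 = 85; Q' = -649 + 7.5·114 = 206.
Government outlay = subsidy × quantity = 29 × 206 = 5974.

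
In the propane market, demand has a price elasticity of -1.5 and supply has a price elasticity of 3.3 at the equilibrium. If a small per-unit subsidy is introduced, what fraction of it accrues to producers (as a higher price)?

Producer share = 0.3125

For a small subsidy around the equilibrium, the benefit split depends on the relative slopes, which at a point are proportional to the elasticities.
Buyer share = εs/(εs + |εd|) = 3.3/(3.3 + 1.5) = 0.6875; seller share = |εd|/(εs + |εd|) = 0.3125.
So producers capture 0.3125 of the subsidy.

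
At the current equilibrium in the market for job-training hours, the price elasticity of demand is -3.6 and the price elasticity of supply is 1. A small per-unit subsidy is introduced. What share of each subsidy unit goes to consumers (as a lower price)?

Consumer share = 5/23

For a small subsidy around the equilibrium, the benefit split depends on the relative slopes, which at a point are proportional to the elasticities.
Buyer share = εs/(εs + |εd|) = 1/(1 + 3.6) = 5/23; seller share = |εd|/(εs + |εd|) = 18/23.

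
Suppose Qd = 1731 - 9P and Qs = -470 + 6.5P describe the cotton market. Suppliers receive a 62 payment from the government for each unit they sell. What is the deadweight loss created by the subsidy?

Deadweight loss = 7254

Pre-subsidy: 1731 - 9P = -470 + 6.5P gives P* = 142, Q* = 453.
With the subsidy, sellers receive Ps = Pb + 62 for each unit, where Pb is the price buyers pay.
Supply in terms of Pb becomes Qs = -470 + 6.5(Pb + 62) = -67 + 6.5Pb. Setting this equal to demand: 1731 - 9Pb = -67 + 6.5Pb, so Pb = 116.
Sellers receive Ps = 116 + 62 = 178; Q' = 1731 − 9·116 = 687.
The subsidy expands output by 687 − 453 = 234 past the efficient level; on those units the gap between marginal cost and willingness to pay runs from 0 up to 62.
DWL = ½ × 62 × 234 = 7254.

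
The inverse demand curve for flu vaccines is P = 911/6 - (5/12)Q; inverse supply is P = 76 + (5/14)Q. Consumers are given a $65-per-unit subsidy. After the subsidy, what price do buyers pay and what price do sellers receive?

Pre-subsidy: 911/6 - (5/12)Q = 76 + (5/14)Q gives Q* = 98 and P* = 111.
With the rebate, buyers effectively pay Pb = Ps − 65, where Ps is the price sellers receive.
On the curves, Pb = 911/6 - (5/12)Q and Ps = 76 + (5/14)Q; the wedge Ps − Pb = 65 gives 76 + (5/14)Q − (911/6 - (5/12)Q) = 65, so Q' = 182.
Then Pb = 911/6 − (5/12)·182 = 76 and Ps = 76 + (5/14)·182 = 141.

Buyers pay $76; sellers receive $141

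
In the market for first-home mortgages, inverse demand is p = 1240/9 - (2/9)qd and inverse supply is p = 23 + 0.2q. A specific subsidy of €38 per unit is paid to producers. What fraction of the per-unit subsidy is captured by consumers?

Consumer share = 10/19

Pre-subsidy: 1240/9 - (2/9)q = 23 + 0.2q gives q* = 5165/19 and p* = 1470/19.
With the subsidy, sellers receive ps = pb + 38 for each unit, where pb is the price buyers pay.
On the curves, pb = 1240/9 - (2/9)q and ps = 23 + 0.2q; the wedge ps − pb = 38 gives 23 + 0.2q − (1240/9 - (2/9)q) = 38, so q' = 6875/19.
Then pb = 1240/9 − (2/9)·(6875/19) = 1090/19 and ps = 23 + 0.2·(6875/19) = 1812/19.
Buyers' price falls by p* − pb = 1470/19 − 1090/19 = 20; sellers' price rises by ps − p* = 1812/19 − 1470/19 = 18.
So consumers capture 20/38 = 10/19 of each unit of subsidy.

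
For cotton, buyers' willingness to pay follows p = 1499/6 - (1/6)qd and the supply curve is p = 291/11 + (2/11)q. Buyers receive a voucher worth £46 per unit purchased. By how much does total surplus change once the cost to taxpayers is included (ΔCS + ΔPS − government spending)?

Pre-subsidy: 1499/6 - (1/6)q = 291/11 + (2/11)q gives q* = 641 and p* = 143.
With the rebate, buyers effectively pay pb = ps − 46, where ps is the price sellers receive.
On the curves, pb = 1499/6 - (1/6)q and ps = 291/11 + (2/11)q; the wedge ps − pb = 46 gives 291/11 + (2/11)q − (1499/6 - (1/6)q) = 46, so q' = 773.
Then pb = 1499/6 − (1/6)·773 = 121 and ps = 291/11 + (2/11)·773 = 167.
ΔCS = ½(641 + 773)(143 − 121) = 15554; ΔPS = ½(641 + 773)(167 − 143) = 16968.
Government spending = 46 × 773 = 35558.
Net change = 15554 + 16968 − 35558 = -3036. The loss equals the DWL triangle ½·46·132.

Net change in total surplus = -£3036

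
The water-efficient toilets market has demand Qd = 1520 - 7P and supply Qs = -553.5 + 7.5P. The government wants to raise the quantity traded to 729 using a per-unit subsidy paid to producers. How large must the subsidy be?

Required subsidy s = 58 per unit

At Q = 729, invert demand for the buyer price: Pb = (1520 − 729)/7 = 113; invert supply for the seller price: Ps = (729 − (-553.5))/7.5 = 171.
The subsidy must fill the gap: s = Ps − Pb = 171 − 113 = 58.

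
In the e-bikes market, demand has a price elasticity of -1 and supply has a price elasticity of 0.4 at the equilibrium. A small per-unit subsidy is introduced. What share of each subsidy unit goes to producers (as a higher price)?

Producer share = 5/7

For a small subsidy around the equilibrium, the benefit split depends on the relative slopes, which at a point are proportional to the elasticities.
Buyer share = εs/(εs + |εd|) = 0.4/(0.4 + 1) = 2/7; seller share = |εd|/(εs + |εd|) = 5/7.
So producers capture 5/7 of the subsidy.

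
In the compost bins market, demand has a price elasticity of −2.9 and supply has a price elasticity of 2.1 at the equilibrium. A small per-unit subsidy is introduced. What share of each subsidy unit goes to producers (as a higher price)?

Producer share = 0.58

For a small subsidy around the equilibrium, the benefit split depends on the relative slopes, which at a point are proportional to the elasticities.
Buyer share = εs/(εs + |εd|) = 2.1/(2.1 + 2.9) = 0.42; seller share = |εd|/(εs + |εd|) = 0.58.
So producers capture 0.58 of the subsidy.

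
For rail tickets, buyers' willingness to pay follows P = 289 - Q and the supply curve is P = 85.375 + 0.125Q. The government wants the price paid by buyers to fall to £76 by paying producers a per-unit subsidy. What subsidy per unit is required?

Required subsidy s = £36 per unit

At a buyer price of 76, quantity demanded is 289 − 1·76 = 213.
Sellers supply 213 only when they receive Ps = 85.375 + 0.125·213 = 112.
s = Ps − Pb = 112 − 76 = 36.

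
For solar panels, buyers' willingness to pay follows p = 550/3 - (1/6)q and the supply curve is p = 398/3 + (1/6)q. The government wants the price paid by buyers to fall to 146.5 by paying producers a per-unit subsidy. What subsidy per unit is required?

Required subsidy s = 23 per unit

At a buyer price of 146.5, quantity demanded is 1100 − 6·146.5 = 221.
Sellers supply 221 only when they receive ps = 398/3 + (1/6)·221 = 169.5.
s = ps − pb = 169.5 − 146.5 = 23.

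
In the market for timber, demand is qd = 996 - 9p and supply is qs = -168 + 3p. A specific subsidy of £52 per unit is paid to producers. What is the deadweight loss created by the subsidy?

Deadweight loss = £3042

Pre-subsidy: 996 - 9p = -168 + 3p gives p* = 97, q* = 123.
With the subsidy, sellers receive ps = pb + 52 for each unit, where pb is the price buyers pay.
Supply in terms of pb becomes qs = -168 + 3(pb + 52) = -12 + 3pb. Setting this equal to demand: 996 - 9pb = -12 + 3pb, so pb = 84.
Sellers receive ps = 84 + 52 = 136; q' = 996 − 9·84 = 240.
The subsidy expands output by 240 − 123 = 117 past the efficient level; on those units the gap between marginal cost and willingness to pay runs from 0 up to 52.
DWL = ½ × 52 × 117 = 3042.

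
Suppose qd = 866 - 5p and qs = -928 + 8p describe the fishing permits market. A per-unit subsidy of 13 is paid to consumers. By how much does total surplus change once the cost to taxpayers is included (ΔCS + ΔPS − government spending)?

Net change in total surplus = -260

Pre-subsidy: 866 - 5p = -928 + 8p gives p* = 138, q* = 176.
With the rebate, buyers effectively pay pb = ps − 13, where ps is the price sellers receive.
Demand in terms of ps becomes qd = 866 − 5(ps − 13) = 931 - 5ps. Setting this equal to supply: 931 - 5ps = -928 + 8ps, so ps = 143.
Buyers pay pb = 143 − 13 = 130; q' = -928 + 8·143 = 216.
ΔCS = ½(176 + 216)(138 − 130) = 1568; ΔPS = ½(176 + 216)(143 − 138) = 980.
Government spending = 13 × 216 = 2808.
Net change = 1568 + 980 − 2808 = -260. The loss equals the DWL triangle ½·13·40.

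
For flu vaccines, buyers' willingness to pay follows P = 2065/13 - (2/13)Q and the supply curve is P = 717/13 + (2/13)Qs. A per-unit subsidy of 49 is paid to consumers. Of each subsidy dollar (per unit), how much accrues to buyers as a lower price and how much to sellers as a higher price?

Pre-subsidy: 2065/13 - (2/13)Q = 717/13 + (2/13)Q gives Q* = 337 and P* = 107.
With the rebate, buyers effectively pay Pb = Ps − 49, where Ps is the price sellers receive.
On the curves, Pb = 2065/13 - (2/13)Q and Ps = 717/13 + (2/13)Q; the wedge Ps − Pb = 49 gives 717/13 + (2/13)Q − (2065/13 - (2/13)Q) = 49, so Q' = 496.25.
Then Pb = 2065/13 − (2/13)·496.25 = 82.5 and Ps = 717/13 + (2/13)·496.25 = 131.5.
Buyers' price falls by P* − Pb = 107 − 82.5 = 24.5; sellers' price rises by Ps − P* = 131.5 − 107 = 24.5.

Buyers gain 24.5 per unit; sellers gain 24.5 per unit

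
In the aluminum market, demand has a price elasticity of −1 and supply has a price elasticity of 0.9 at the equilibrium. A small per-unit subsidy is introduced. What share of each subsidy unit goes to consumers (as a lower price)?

Consumer share = 9/19

For a small subsidy around the equilibrium, the benefit split depends on the relative slopes, which at a point are proportional to the elasticities.
Buyer share = εs/(εs + |εd|) = 0.9/(0.9 + 1) = 9/19; seller share = |εd|/(εs + |εd|) = 10/19.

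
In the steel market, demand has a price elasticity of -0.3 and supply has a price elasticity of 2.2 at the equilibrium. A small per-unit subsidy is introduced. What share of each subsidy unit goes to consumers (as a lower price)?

For a small subsidy around the equilibrium, the benefit split depends on the relative slopes, which at a point are proportional to the elasticities.
Buyer share = εs/(εs + |εd|) = 2.2/(2.2 + 0.3) = 0.88; seller share = |εd|/(εs + |εd|) = 0.12.

Consumer share = 0.88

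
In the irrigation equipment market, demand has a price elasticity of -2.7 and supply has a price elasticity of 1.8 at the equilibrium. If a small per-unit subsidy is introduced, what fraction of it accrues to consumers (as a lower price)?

For a small subsidy around the equilibrium, the benefit split depends on the relative slopes, which at a point are proportional to the elasticities.
Buyer share = εs/(εs + |εd|) = 1.8/(1.8 + 2.7) = 0.4; seller share = |εd|/(εs + |εd|) = 0.6.

Consumer share = 0.4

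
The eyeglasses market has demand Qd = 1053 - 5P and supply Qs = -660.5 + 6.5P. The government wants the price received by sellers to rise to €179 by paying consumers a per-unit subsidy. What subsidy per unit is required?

Required subsidy s = €69 per unit

At a seller price of 179, quantity supplied is -660.5 + 6.5·179 = 503.
Buyers absorb 503 only when they pay Pb with 1053 − 5·Pb = 503, i.e. Pb = 110.
s = Ps − Pb = 179 − 110 = 69.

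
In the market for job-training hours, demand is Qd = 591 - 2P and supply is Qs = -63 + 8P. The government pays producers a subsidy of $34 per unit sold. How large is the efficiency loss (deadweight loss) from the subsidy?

Pre-subsidy: 591 - 2P = -63 + 8P gives P* = 65.4, Q* = 460.2.
With the subsidy, sellers receive Ps = Pb + 34 for each unit, where Pb is the price buyers pay.
Supply in terms of Pb becomes Qs = -63 + 8(Pb + 34) = 209 + 8Pb. Setting this equal to demand: 591 - 2Pb = 209 + 8Pb, so Pb = 38.2.
Sellers receive Ps = 38.2 + 34 = 72.2; Q' = 591 − 2·38.2 = 514.6.
The subsidy expands output by 514.6 − 460.2 = 54.4 past the efficient level; on those units the gap between marginal cost and willingness to pay runs from 0 up to 34.
DWL = ½ × 34 × 54.4 = 924.8.

Deadweight loss = $924.8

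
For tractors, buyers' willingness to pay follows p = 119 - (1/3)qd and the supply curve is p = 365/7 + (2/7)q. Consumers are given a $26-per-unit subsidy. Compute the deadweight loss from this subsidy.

Pre-subsidy: 119 - (1/3)q = 365/7 + (2/7)q gives q* = 108 and p* = 83.
With the rebate, buyers effectively pay pb = ps − 26, where ps is the price sellers receive.
On the curves, pb = 119 - (1/3)q and ps = 365/7 + (2/7)q; the wedge ps − pb = 26 gives 365/7 + (2/7)q − (119 - (1/3)q) = 26, so q' = 150.
Then pb = 119 − (1/3)·150 = 69 and ps = 365/7 + (2/7)·150 = 95.
The subsidy expands output by 150 − 108 = 42 past the efficient level; on those units the gap between marginal cost and willingness to pay runs from 0 up to 26.
DWL = ½ × 26 × 42 = 546.

Deadweight loss = $546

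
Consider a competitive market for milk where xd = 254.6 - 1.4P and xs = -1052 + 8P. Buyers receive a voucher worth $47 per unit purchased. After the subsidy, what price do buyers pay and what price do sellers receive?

Pre-subsidy: 254.6 - 1.4P = -1052 + 8P gives P* = 139, x* = 60.
With the rebate, buyers effectively pay Pb = Ps − 47, where Ps is the price sellers receive.
Demand in terms of Ps becomes xd = 254.6 − 1.4(Ps − 47) = 320.4 - 1.4Ps. Setting this equal to supply: 320.4 - 1.4Ps = -1052 + 8Ps, so Ps = 146.
Buyers pay Pb = 146 − 47 = 99; x' = -1052 + 8·146 = 116.

Buyers pay $99; sellers receive $146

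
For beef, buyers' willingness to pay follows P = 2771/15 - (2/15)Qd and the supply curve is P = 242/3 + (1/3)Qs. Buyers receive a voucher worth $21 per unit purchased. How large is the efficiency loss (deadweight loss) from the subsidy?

Pre-subsidy: 2771/15 - (2/15)Q = 242/3 + (1/3)Q gives Q* = 223 and P* = 155.
With the rebate, buyers effectively pay Pb = Ps − 21, where Ps is the price sellers receive.
On the curves, Pb = 2771/15 - (2/15)Q and Ps = 242/3 + (1/3)Q; the wedge Ps − Pb = 21 gives 242/3 + (1/3)Q − (2771/15 - (2/15)Q) = 21, so Q' = 268.
Then Pb = 2771/15 − (2/15)·268 = 149 and Ps = 242/3 + (1/3)·268 = 170.
The subsidy expands output by 268 − 223 = 45 past the efficient level; on those units the gap between marginal cost and willingness to pay runs from 0 up to 21.
DWL = ½ × 21 × 45 = 472.5.

Deadweight loss = $472.5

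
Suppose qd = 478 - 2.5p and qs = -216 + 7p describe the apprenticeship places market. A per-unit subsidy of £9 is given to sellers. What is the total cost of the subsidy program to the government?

Pre-subsidy: 478 - 2.5p = -216 + 7p gives p* = 1388/19, q* = 5612/19.
With the subsidy, sellers receive ps = pb + 9 for each unit, where pb is the price buyers pay.
Supply in terms of pb becomes qs = -216 + 7(pb + 9) = -153 + 7pb. Setting this equal to demand: 478 - 2.5pb = -153 + 7pb, so pb = 1262/19.
Sellers receive ps = 1262/19 + 9 = 1433/19; q' = 478 − 2.5·(1262/19) = 5927/19.
Government outlay = subsidy × quantity = 9 × 5927/19 = 53343/19.

Government cost = 53343/19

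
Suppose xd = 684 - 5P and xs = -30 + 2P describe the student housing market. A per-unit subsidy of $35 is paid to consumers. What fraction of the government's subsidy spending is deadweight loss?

DWL / government spending = 25/224

Pre-subsidy: 684 - 5P = -30 + 2P gives P* = 102, x* = 174.
With the rebate, buyers effectively pay Pb = Ps − 35, where Ps is the price sellers receive.
Demand in terms of Ps becomes xd = 684 − 5(Ps − 35) = 859 - 5Ps. Setting this equal to supply: 859 - 5Ps = -30 + 2Ps, so Ps = 127.
Buyers pay Pb = 127 − 35 = 92; x' = -30 + 2·127 = 224.
ΔCS = ½(174 + 224)(102 − 92) = 1990; ΔPS = ½(174 + 224)(127 − 102) = 4975.
Government spending = 35 × 224 = 7840.
DWL = ½ × 35 × (224 − 174) = 875; fraction = 875 / 7840 = 25/224.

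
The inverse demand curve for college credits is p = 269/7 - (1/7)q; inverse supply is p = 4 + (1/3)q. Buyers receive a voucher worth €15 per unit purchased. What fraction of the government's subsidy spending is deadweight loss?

DWL / government spending = 105/692

Pre-subsidy: 269/7 - (1/7)q = 4 + (1/3)q gives q* = 72.3 and p* = 28.1.
With the rebate, buyers effectively pay pb = ps − 15, where ps is the price sellers receive.
On the curves, pb = 269/7 - (1/7)q and ps = 4 + (1/3)q; the wedge ps − pb = 15 gives 4 + (1/3)q − (269/7 - (1/7)q) = 15, so q' = 103.8.
Then pb = 269/7 − (1/7)·103.8 = 23.6 and ps = 4 + (1/3)·103.8 = 38.6.
ΔCS = ½(72.3 + 103.8)(28.1 − 23.6) = 396.225; ΔPS = ½(72.3 + 103.8)(38.6 − 28.1) = 924.525.
Government spending = 15 × 103.8 = 1557.
DWL = ½ × 15 × (103.8 − 72.3) = 236.25; fraction = 236.25 / 1557 = 105/692.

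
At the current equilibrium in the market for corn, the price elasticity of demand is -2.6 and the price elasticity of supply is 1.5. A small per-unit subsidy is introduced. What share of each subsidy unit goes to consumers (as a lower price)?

Consumer share = 15/41

For a small subsidy around the equilibrium, the benefit split depends on the relative slopes, which at a point are proportional to the elasticities.
Buyer share = εs/(εs + |εd|) = 1.5/(1.5 + 2.6) = 15/41; seller share = |εd|/(εs + |εd|) = 26/41.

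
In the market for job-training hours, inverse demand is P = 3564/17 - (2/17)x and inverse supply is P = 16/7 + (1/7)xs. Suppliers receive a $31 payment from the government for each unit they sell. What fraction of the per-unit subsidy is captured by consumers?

Consumer share = 14/31

Pre-subsidy: 3564/17 - (2/17)x = 16/7 + (1/7)x gives x* = 796 and P* = 116.
With the subsidy, sellers receive Ps = Pb + 31 for each unit, where Pb is the price buyers pay.
On the curves, Pb = 3564/17 - (2/17)x and Ps = 16/7 + (1/7)x; the wedge Ps − Pb = 31 gives 16/7 + (1/7)x − (3564/17 - (2/17)x) = 31, so x' = 915.
Then Pb = 3564/17 − (2/17)·915 = 102 and Ps = 16/7 + (1/7)·915 = 133.
Buyers' price falls by P* − Pb = 116 − 102 = 14; sellers' price rises by Ps − P* = 133 − 116 = 17.
So consumers capture 14/31 = 14/31 of each unit of subsidy.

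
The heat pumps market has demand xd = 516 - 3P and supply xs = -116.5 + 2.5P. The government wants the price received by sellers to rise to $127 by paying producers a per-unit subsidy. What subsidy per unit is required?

At a seller price of 127, quantity supplied is -116.5 + 2.5·127 = 201.
Buyers absorb 201 only when they pay Pb with 516 − 3·Pb = 201, i.e. Pb = 105.
s = Ps − Pb = 127 − 105 = 22.

Required subsidy s = $22 per unit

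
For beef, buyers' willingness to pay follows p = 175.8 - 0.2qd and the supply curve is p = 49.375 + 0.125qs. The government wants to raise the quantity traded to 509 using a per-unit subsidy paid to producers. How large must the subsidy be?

At q = 509, from the demand curve buyers pay pb = 175.8 − 0.2·509 = 74; from the supply curve sellers need ps = 49.375 + 0.125·509 = 113.
The subsidy must fill the gap: s = ps − pb = 113 − 74 = 39.

Required subsidy s = 39 per unit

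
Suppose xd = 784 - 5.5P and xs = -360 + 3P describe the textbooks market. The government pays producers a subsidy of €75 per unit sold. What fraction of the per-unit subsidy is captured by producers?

Pre-subsidy: 784 - 5.5P = -360 + 3P gives P* = 2288/17, x* = 744/17.
With the subsidy, sellers receive Ps = Pb + 75 for each unit, where Pb is the price buyers pay.
Supply in terms of Pb becomes xs = -360 + 3(Pb + 75) = -135 + 3Pb. Setting this equal to demand: 784 - 5.5Pb = -135 + 3Pb, so Pb = 1838/17.
Sellers receive Ps = 1838/17 + 75 = 3113/17; x' = 784 − 5.5·(1838/17) = 3219/17.
Buyers' price falls by P* − Pb = 2288/17 − 1838/17 = 450/17; sellers' price rises by Ps − P* = 3113/17 − 2288/17 = 825/17.
So producers capture (825/17)/75 = 11/17 of each unit of subsidy.

Producer share = 11/17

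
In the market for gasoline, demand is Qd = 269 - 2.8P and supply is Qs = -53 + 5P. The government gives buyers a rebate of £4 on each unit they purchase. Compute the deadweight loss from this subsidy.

Pre-subsidy: 269 - 2.8P = -53 + 5P gives P* = 1610/39, Q* = 5983/39.
With the rebate, buyers effectively pay Pb = Ps − 4, where Ps is the price sellers receive.
Demand in terms of Ps becomes Qd = 269 − 2.8(Ps − 4) = 280.2 - 2.8Ps. Setting this equal to supply: 280.2 - 2.8Ps = -53 + 5Ps, so Ps = 1666/39.
Buyers pay Pb = 1666/39 − 4 = 1510/39; Q' = -53 + 5·(1666/39) = 6263/39.
The subsidy expands output by 6263/39 − 5983/39 = 280/39 past the efficient level; on those units the gap between marginal cost and willingness to pay runs from 0 up to 4.
DWL = ½ × 4 × 280/39 = 560/39.

Deadweight loss = 560/39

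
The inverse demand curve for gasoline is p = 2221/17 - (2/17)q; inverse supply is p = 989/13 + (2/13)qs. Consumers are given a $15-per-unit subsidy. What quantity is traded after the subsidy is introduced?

q' = 256.25

Pre-subsidy: 2221/17 - (2/17)q = 989/13 + (2/13)q gives q* = 201 and p* = 107.
With the rebate, buyers effectively pay pb = ps − 15, where ps is the price sellers receive.
On the curves, pb = 2221/17 - (2/17)q and ps = 989/13 + (2/13)q; the wedge ps − pb = 15 gives 989/13 + (2/13)q − (2221/17 - (2/17)q) = 15, so q' = 256.25.
Then pb = 2221/17 − (2/17)·256.25 = 100.5 and ps = 989/13 + (2/13)·256.25 = 115.5.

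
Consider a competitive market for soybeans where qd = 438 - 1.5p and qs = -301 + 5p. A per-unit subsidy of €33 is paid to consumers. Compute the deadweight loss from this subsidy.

Pre-subsidy: 438 - 1.5p = -301 + 5p gives p* = 1478/13, q* = 3477/13.
With the rebate, buyers effectively pay pb = ps − 33, where ps is the price sellers receive.
Demand in terms of ps becomes qd = 438 − 1.5(ps − 33) = 487.5 - 1.5ps. Setting this equal to supply: 487.5 - 1.5ps = -301 + 5ps, so ps = 1577/13.
Buyers pay pb = 1577/13 − 33 = 1148/13; q' = -301 + 5·(1577/13) = 3972/13.
The subsidy expands output by 3972/13 − 3477/13 = 495/13 past the efficient level; on those units the gap between marginal cost and willingness to pay runs from 0 up to 33.
DWL = ½ × 33 × 495/13 = 16335/26.

Deadweight loss = 16335/26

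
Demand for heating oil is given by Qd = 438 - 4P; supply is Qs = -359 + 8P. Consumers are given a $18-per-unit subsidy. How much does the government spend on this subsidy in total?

Government cost = $3966

Pre-subsidy: 438 - 4P = -359 + 8P gives P* = 797/12, Q* = 517/3.
With the rebate, buyers effectively pay Pb = Ps − 18, where Ps is the price sellers receive.
Demand in terms of Ps becomes Qd = 438 − 4(Ps − 18) = 510 - 4Ps. Setting this equal to supply: 510 - 4Ps = -359 + 8Ps, so Ps = 869/12.
Buyers pay Pb = 869/12 − 18 = 653/12; Q' = -359 + 8·(869/12) = 661/3.
Government outlay = subsidy × quantity = 18 × 661/3 = 3966.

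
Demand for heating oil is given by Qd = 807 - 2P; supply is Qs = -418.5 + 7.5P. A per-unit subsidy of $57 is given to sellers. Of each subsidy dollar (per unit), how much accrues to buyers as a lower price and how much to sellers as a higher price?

Pre-subsidy: 807 - 2P = -418.5 + 7.5P gives P* = 129, Q* = 549.
With the subsidy, sellers receive Ps = Pb + 57 for each unit, where Pb is the price buyers pay.
Supply in terms of Pb becomes Qs = -418.5 + 7.5(Pb + 57) = 9 + 7.5Pb. Setting this equal to demand: 807 - 2Pb = 9 + 7.5Pb, so Pb = 84.
Sellers receive Ps = 84 + 57 = 141; Q' = 807 − 2·84 = 639.
Buyers' price falls by P* − Pb = 129 − 84 = 45; sellers' price rises by Ps − P* = 141 − 129 = 12.

Buyers gain $45 per unit; sellers gain $12 per unit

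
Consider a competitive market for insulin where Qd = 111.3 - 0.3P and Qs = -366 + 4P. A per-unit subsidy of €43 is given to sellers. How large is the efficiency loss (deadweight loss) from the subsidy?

Deadweight loss = €258

Pre-subsidy: 111.3 - 0.3P = -366 + 4P gives P* = 111, Q* = 78.
With the subsidy, sellers receive Ps = Pb + 43 for each unit, where Pb is the price buyers pay.
Supply in terms of Pb becomes Qs = -366 + 4(Pb + 43) = -194 + 4Pb. Setting this equal to demand: 111.3 - 0.3Pb = -194 + 4Pb, so Pb = 71.
Sellers receive Ps = 71 + 43 = 114; Q' = 111.3 − 0.3·71 = 90.
The subsidy expands output by 90 − 78 = 12 past the efficient level; on those units the gap between marginal cost and willingness to pay runs from 0 up to 43.
DWL = ½ × 43 × 12 = 258.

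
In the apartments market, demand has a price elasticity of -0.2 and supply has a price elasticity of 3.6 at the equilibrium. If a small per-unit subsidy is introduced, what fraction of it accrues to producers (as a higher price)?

For a small subsidy around the equilibrium, the benefit split depends on the relative slopes, which at a point are proportional to the elasticities.
Buyer share = εs/(εs + |εd|) = 3.6/(3.6 + 0.2) = 18/19; seller share = |εd|/(εs + |εd|) = 1/19.
So producers capture 1/19 of the subsidy.

Producer share = 1/19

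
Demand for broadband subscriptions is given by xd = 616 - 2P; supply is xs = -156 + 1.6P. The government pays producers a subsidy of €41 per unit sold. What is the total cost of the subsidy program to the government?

Pre-subsidy: 616 - 2P = -156 + 1.6P gives P* = 1930/9, x* = 1684/9.
With the subsidy, sellers receive Ps = Pb + 41 for each unit, where Pb is the price buyers pay.
Supply in terms of Pb becomes xs = -156 + 1.6(Pb + 41) = -90.4 + 1.6Pb. Setting this equal to demand: 616 - 2Pb = -90.4 + 1.6Pb, so Pb = 1766/9.
Sellers receive Ps = 1766/9 + 41 = 2135/9; x' = 616 − 2·(1766/9) = 2012/9.
Government outlay = subsidy × quantity = 41 × 2012/9 = 82492/9.

Government cost = 82492/9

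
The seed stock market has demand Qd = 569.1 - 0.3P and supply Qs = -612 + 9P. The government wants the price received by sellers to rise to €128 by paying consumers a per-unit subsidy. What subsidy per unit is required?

At a seller price of 128, quantity supplied is -612 + 9·128 = 540.
Buyers absorb 540 only when they pay Pb with 569.1 − 0.3·Pb = 540, i.e. Pb = 97.
s = Ps − Pb = 128 − 97 = 31.

Required subsidy s = €31 per unit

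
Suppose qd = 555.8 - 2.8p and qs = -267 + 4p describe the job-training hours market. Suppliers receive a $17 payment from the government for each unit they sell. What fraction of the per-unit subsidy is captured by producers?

Producer share = 7/17

Pre-subsidy: 555.8 - 2.8p = -267 + 4p gives p* = 121, q* = 217.
With the subsidy, sellers receive ps = pb + 17 for each unit, where pb is the price buyers pay.
Supply in terms of pb becomes qs = -267 + 4(pb + 17) = -199 + 4pb. Setting this equal to demand: 555.8 - 2.8pb = -199 + 4pb, so pb = 111.
Sellers receive ps = 111 + 17 = 128; q' = 555.8 − 2.8·111 = 245.
Buyers' price falls by p* − pb = 121 − 111 = 10; sellers' price rises by ps − p* = 128 − 121 = 7.
So producers capture 7/17 = 7/17 of each unit of subsidy.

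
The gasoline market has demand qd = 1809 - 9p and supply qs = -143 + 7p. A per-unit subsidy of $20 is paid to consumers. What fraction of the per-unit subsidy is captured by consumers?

Pre-subsidy: 1809 - 9p = -143 + 7p gives p* = 122, q* = 711.
With the rebate, buyers effectively pay pb = ps − 20, where ps is the price sellers receive.
Demand in terms of ps becomes qd = 1809 − 9(ps − 20) = 1989 - 9ps. Setting this equal to supply: 1989 - 9ps = -143 + 7ps, so ps = 133.25.
Buyers pay pb = 133.25 − 20 = 113.25; q' = -143 + 7·133.25 = 789.75.
Buyers' price falls by p* − pb = 122 − 113.25 = 8.75; sellers' price rises by ps − p* = 133.25 − 122 = 11.25.
So consumers capture 8.75/20 = 0.4375 of each unit of subsidy.

Consumer share = 0.4375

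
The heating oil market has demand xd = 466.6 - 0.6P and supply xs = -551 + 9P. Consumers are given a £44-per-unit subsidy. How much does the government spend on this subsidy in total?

Pre-subsidy: 466.6 - 0.6P = -551 + 9P gives P* = 106, x* = 403.
With the rebate, buyers effectively pay Pb = Ps − 44, where Ps is the price sellers receive.
Demand in terms of Ps becomes xd = 466.6 − 0.6(Ps − 44) = 493 - 0.6Ps. Setting this equal to supply: 493 - 0.6Ps = -551 + 9Ps, so Ps = 108.75.
Buyers pay Pb = 108.75 − 44 = 64.75; x' = -551 + 9·108.75 = 427.75.
Government outlay = subsidy × quantity = 44 × 427.75 = 18821.

Government cost = £18821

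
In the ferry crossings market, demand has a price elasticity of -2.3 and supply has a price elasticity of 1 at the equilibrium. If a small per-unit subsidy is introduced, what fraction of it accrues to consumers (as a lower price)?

Consumer share = 10/33

For a small subsidy around the equilibrium, the benefit split depends on the relative slopes, which at a point are proportional to the elasticities.
Buyer share = εs/(εs + |εd|) = 1/(1 + 2.3) = 10/33; seller share = |εd|/(εs + |εd|) = 23/33.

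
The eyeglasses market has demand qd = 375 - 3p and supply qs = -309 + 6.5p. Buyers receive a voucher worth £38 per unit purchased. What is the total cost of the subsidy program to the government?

Pre-subsidy: 375 - 3p = -309 + 6.5p gives p* = 72, q* = 159.
With the rebate, buyers effectively pay pb = ps − 38, where ps is the price sellers receive.
Demand in terms of ps becomes qd = 375 − 3(ps − 38) = 489 - 3ps. Setting this equal to supply: 489 - 3ps = -309 + 6.5ps, so ps = 84.
Buyers pay pb = 84 − 38 = 46; q' = -309 + 6.5·84 = 237.
Government outlay = subsidy × quantity = 38 × 237 = 9006.

Government cost = £9006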